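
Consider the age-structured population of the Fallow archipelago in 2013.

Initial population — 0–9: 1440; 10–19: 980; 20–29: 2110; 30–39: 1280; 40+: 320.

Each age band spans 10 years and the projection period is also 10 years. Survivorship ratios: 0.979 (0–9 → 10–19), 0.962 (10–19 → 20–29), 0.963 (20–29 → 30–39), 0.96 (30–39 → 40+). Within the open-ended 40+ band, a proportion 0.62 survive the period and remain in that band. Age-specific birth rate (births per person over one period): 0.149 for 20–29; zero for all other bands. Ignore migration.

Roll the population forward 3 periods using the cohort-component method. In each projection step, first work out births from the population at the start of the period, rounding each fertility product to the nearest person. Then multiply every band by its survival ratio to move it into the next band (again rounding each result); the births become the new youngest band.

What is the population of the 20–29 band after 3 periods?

295

Call the groups 1 to 5, youngest first.
Period 1.
Births: 2110 × 0.149 = 314
Group 2: 1440 × 0.979 = 1410
Group 3: 980 × 0.962 = 943
Group 4: 2110 × 0.963 = 2032
Group 5: 1280 × 0.96 + 320 × 0.62 = 1229 + 198 = 1427
→ [314, 1410, 943, 2032, 1427]
Period 2.
Births: 943 × 0.149 = 141
Group 2: 314 × 0.979 = 307
Group 3: 1410 × 0.962 = 1356
Group 4: 943 × 0.963 = 908
Group 5: 2032 × 0.96 + 1427 × 0.62 = 1951 + 885 = 2836
→ [141, 307, 1356, 908, 2836]
Period 3.
Births: 1356 × 0.149 = 202
Group 2: 141 × 0.979 = 138
Group 3: 307 × 0.962 = 295
Group 4: 1356 × 0.963 = 1306
Group 5: 908 × 0.96 + 2836 × 0.62 = 872 + 1758 = 2630
→ [202, 138, 295, 1306, 2630]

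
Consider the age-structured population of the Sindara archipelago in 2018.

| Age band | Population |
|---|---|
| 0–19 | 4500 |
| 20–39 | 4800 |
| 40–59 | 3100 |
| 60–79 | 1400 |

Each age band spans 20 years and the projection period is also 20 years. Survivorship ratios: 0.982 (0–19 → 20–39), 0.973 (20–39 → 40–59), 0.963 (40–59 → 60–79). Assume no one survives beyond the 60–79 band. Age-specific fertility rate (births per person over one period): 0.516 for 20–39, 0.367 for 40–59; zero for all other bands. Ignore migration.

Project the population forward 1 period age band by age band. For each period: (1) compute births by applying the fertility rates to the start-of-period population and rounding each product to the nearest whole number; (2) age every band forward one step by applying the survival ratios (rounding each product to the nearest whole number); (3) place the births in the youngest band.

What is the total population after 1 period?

15689

[period 1]
Births: 4800 × 0.516 = 2477 ; 3100 × 0.367 = 1138 — total 3615
20–39: 4500 × 0.982 = 4419
40–59: 4800 × 0.973 = 4670
60–79: 3100 × 0.963 = 2985
End of period: [3615, 4419, 4670, 2985]
Total after period 1: 3615 + 4419 + 4670 + 2985 = 15689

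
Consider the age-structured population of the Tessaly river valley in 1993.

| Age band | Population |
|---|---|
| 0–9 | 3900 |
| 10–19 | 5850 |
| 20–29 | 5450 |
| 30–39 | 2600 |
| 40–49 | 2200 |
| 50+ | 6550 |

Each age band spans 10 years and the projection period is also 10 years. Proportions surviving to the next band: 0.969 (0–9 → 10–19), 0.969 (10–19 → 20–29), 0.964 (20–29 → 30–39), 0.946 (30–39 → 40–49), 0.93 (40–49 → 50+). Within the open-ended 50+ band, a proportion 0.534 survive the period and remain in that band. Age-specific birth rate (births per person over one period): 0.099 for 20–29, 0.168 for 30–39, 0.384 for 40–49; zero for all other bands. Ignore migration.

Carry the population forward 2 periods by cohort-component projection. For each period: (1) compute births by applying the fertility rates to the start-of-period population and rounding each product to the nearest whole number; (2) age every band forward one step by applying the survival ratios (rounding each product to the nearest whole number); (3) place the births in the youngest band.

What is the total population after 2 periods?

Call the groups 1 to 6, youngest first.
[period 1]
Births: 5450 × 0.099 = 540, 2600 × 0.168 = 437, 2200 × 0.384 = 845 — total 1822
Group 2: 3900 × 0.969 = 3779
Group 3: 5850 × 0.969 = 5669
Group 4: 5450 × 0.964 = 5254
Group 5: 2600 × 0.946 = 2460
Group 6: 2200 × 0.93 + 6550 × 0.534 = 2046 + 3498 = 5544
Giving 1822 / 3779 / 5669 / 5254 / 2460 / 5544.
[period 2]
Births: 5669 × 0.099 = 561, 5254 × 0.168 = 883, 2460 × 0.384 = 945 — total 2389
Group 2: 1822 × 0.969 = 1766
Group 3: 3779 × 0.969 = 3662
Group 4: 5669 × 0.964 = 5465
Group 5: 5254 × 0.946 = 4970
Group 6: 2460 × 0.93 + 5544 × 0.534 = 2288 + 2960 = 5248
Giving 2389 / 1766 / 3662 / 5465 / 4970 / 5248.
Total after period 2: 2389 + 1766 + 3662 + 5465 + 4970 + 5248 = 23500

23500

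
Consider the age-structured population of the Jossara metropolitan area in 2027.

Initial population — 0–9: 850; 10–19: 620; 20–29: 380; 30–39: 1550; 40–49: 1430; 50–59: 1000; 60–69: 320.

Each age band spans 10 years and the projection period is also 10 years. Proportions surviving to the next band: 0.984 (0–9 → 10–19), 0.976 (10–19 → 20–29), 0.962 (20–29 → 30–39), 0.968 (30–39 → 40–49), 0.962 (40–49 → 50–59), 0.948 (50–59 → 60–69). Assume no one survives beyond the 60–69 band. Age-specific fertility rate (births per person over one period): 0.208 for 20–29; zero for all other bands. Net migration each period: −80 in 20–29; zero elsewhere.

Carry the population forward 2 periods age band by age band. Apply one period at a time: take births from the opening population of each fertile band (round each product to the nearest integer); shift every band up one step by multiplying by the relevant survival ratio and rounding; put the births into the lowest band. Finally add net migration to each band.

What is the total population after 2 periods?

4529

Call the groups 1 to 7, youngest first.
After projecting period 1:
Births: 380 * 0.208 = 79
Group 2: 850 * 0.984 = 836
Group 3: 620 * 0.976 = 605
Group 4: 380 * 0.962 = 366
Group 5: 1550 * 0.968 = 1500
Group 6: 1430 * 0.962 = 1376
Group 7: 1000 * 0.948 = 948
Net migration: Group 3 − 80 → 525
Giving 79 / 836 / 525 / 366 / 1500 / 1376 / 948.
After projecting period 2:
Births: 525 * 0.208 = 109
Group 2: 79 * 0.984 = 78
Group 3: 836 * 0.976 = 816
Group 4: 525 * 0.962 = 505
Group 5: 366 * 0.968 = 354
Group 6: 1500 * 0.962 = 1443
Group 7: 1376 * 0.948 = 1304
Net migration: Group 3 − 80 → 736
Giving 109 / 78 / 736 / 505 / 354 / 1443 / 1304.
Total after period 2: 109 + 78 + 736 + 505 + 354 + 1443 + 1304 = 4529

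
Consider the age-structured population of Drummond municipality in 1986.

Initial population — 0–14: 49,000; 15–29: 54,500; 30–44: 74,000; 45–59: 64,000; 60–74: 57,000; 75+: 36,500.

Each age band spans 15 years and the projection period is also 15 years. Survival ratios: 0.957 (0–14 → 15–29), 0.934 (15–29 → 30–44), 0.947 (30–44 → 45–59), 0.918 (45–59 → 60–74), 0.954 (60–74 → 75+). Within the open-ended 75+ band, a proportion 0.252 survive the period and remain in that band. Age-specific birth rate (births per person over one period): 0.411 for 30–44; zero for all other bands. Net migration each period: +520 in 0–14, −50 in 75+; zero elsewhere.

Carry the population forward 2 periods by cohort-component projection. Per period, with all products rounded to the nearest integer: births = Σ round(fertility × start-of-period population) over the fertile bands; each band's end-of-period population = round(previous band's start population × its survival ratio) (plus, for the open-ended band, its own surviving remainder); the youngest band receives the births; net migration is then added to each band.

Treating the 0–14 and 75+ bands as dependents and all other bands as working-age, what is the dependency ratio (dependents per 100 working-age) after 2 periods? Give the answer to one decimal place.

50.3

Call the groups 1 to 6, youngest first.
Period 1:
Births: 74000 × 0.411 = 30414
Group 2: 49000 × 0.957 = 46893
Group 3: 54500 × 0.934 = 50903
Group 4: 74000 × 0.947 = 70078
Group 5: 64000 × 0.918 = 58752
Group 6: 57000 × 0.954 + 36500 × 0.252 = 54378 + 9198 = 63576
Net migration: Group 1 + 520 → 30934; Group 6 − 50 → 63526
Giving 30934 / 46893 / 50903 / 70078 / 58752 / 63526.
Period 2:
Births: 50903 × 0.411 = 20921
Group 2: 30934 × 0.957 = 29604
Group 3: 46893 × 0.934 = 43798
Group 4: 50903 × 0.947 = 48205
Group 5: 70078 × 0.918 = 64332
Group 6: 58752 × 0.954 + 63526 × 0.252 = 56049 + 16009 = 72058
Net migration: Group 1 + 520 → 21441; Group 6 − 50 → 72008
Giving 21441 / 29604 / 43798 / 48205 / 64332 / 72008.
Dependents (band 0–14 + band 75+) = 21441 + 72008 = 93449; working-age = 185939; ratio = 93449/185939 × 100 = 50.3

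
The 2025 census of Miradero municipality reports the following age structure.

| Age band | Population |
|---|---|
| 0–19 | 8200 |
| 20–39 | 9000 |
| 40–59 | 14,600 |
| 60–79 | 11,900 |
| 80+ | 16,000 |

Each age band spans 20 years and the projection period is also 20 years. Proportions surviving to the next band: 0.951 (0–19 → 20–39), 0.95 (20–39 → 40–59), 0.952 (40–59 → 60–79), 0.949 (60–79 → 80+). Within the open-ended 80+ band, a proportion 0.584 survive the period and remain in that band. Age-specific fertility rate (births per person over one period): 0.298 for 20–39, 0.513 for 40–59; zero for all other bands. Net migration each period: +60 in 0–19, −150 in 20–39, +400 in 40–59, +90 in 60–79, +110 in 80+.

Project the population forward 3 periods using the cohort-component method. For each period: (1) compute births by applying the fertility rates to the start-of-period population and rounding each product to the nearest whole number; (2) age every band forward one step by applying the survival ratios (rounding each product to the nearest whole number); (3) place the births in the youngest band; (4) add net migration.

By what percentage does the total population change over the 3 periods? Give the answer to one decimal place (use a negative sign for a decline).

Call the groups 1 to 5, youngest first.
— Period 1 —
Births: 9000 × 0.298 = 2682  |  14600 × 0.513 = 7490 ⇒ total 10172
Group 2: 8200 × 0.951 = 7798
Group 3: 9000 × 0.95 = 8550
Group 4: 14600 × 0.952 = 13899
Group 5: 11900 × 0.949 + 16000 × 0.584 = 11293 + 9344 = 20637
Net migration: Group 1 + 60 → 10232; Group 2 − 150 → 7648; Group 3 + 400 → 8950; Group 4 + 90 → 13989; Group 5 + 110 → 20747
Population now: 0–19=10232, 20–39=7648, 40–59=8950, 60–79=13989, 80+=20747
— Period 2 —
Births: 7648 × 0.298 = 2279  |  8950 × 0.513 = 4591 ⇒ total 6870
Group 2: 10232 × 0.951 = 9731
Group 3: 7648 × 0.95 = 7266
Group 4: 8950 × 0.952 = 8520
Group 5: 13989 × 0.949 + 20747 × 0.584 = 13276 + 12116 = 25392
Net migration: Group 1 + 60 → 6930; Group 2 − 150 → 9581; Group 3 + 400 → 7666; Group 4 + 90 → 8610; Group 5 + 110 → 25502
Population now: 0–19=6930, 20–39=9581, 40–59=7666, 60–79=8610, 80+=25502
— Period 3 —
Births: 9581 × 0.298 = 2855  |  7666 × 0.513 = 3933 ⇒ total 6788
Group 2: 6930 × 0.951 = 6590
Group 3: 9581 × 0.95 = 9102
Group 4: 7666 × 0.952 = 7298
Group 5: 8610 × 0.949 + 25502 × 0.584 = 8171 + 14893 = 23064
Net migration: Group 1 + 60 → 6848; Group 2 − 150 → 6440; Group 3 + 400 → 9502; Group 4 + 90 → 7388; Group 5 + 110 → 23174
Population now: 0–19=6848, 20–39=6440, 40–59=9502, 60–79=7388, 80+=23174
Total: 59700 → 53352; change = -6348; percentage change = -10.6%

-10.6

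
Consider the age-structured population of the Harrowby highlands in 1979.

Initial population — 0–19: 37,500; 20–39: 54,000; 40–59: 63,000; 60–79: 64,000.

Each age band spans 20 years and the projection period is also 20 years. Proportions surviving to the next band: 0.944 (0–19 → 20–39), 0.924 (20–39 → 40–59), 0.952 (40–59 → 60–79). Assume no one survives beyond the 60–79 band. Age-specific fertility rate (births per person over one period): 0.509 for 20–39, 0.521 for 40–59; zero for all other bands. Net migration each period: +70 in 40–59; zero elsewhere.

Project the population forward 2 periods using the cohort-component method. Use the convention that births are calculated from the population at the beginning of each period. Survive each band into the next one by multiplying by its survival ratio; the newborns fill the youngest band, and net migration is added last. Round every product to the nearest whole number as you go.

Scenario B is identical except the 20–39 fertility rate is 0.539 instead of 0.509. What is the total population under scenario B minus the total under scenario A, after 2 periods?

2591

(Groups numbered youngest = 1 to oldest = 4.)
Period 1.
Births: 54000 * 0.509 = 27486 ; 63000 * 0.521 = 32823 → total 60309
Group 2: 37500 * 0.944 = 35400
Group 3: 54000 * 0.924 = 49896
Group 4: 63000 * 0.952 = 59976
Net migration: Group 3 + 70 → 49966
End of period: [60309, 35400, 49966, 59976]
Period 2.
Births: 35400 * 0.509 = 18019 ; 49966 * 0.521 = 26032 → total 44051
Group 2: 60309 * 0.944 = 56932
Group 3: 35400 * 0.924 = 32710
Group 4: 49966 * 0.952 = 47568
Net migration: Group 3 + 70 → 32780
End of period: [44051, 56932, 32780, 47568]
Scenario A total after 2 periods: 181331
Scenario B projection —
Period 1.
Births: 54000 * 0.539 = 29106 ; 63000 * 0.521 = 32823 → total 61929
Group 2: 37500 * 0.944 = 35400
Group 3: 54000 * 0.924 = 49896
Group 4: 63000 * 0.952 = 59976
Net migration: Group 3 + 70 → 49966
End of period: [61929, 35400, 49966, 59976]
Period 2.
Births: 35400 * 0.539 = 19081 ; 49966 * 0.521 = 26032 → total 45113
Group 2: 61929 * 0.944 = 58461
Group 3: 35400 * 0.924 = 32710
Group 4: 49966 * 0.952 = 47568
Net migration: Group 3 + 70 → 32780
End of period: [45113, 58461, 32780, 47568]
Scenario B total after 2 periods: 183922
Difference B − A = 183922 − 181331 = 2591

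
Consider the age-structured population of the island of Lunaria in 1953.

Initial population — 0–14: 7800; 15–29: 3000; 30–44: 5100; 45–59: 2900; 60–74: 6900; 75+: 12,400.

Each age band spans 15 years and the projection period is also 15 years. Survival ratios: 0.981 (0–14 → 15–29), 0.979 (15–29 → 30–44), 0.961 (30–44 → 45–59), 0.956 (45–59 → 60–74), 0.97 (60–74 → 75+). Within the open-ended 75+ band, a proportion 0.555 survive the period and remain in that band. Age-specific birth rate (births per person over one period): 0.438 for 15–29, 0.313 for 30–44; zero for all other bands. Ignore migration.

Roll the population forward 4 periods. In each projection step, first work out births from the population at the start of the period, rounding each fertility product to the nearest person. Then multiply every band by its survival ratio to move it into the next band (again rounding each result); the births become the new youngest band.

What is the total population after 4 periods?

28195

Period 1:
Births: 3000 * 0.438 = 1314  |  5100 * 0.313 = 1596 → 2910
15–29: 7800 * 0.981 = 7652
30–44: 3000 * 0.979 = 2937
45–59: 5100 * 0.961 = 4901
60–74: 2900 * 0.956 = 2772
75+: 6900 * 0.97 + 12400 * 0.555 = 6693 + 6882 = 13575
→ [2910, 7652, 2937, 4901, 2772, 13575]
Period 2:
Births: 7652 * 0.438 = 3352  |  2937 * 0.313 = 919 → 4271
15–29: 2910 * 0.981 = 2855
30–44: 7652 * 0.979 = 7491
45–59: 2937 * 0.961 = 2822
60–74: 4901 * 0.956 = 4685
75+: 2772 * 0.97 + 13575 * 0.555 = 2689 + 7534 = 10223
→ [4271, 2855, 7491, 2822, 4685, 10223]
Period 3:
Births: 2855 * 0.438 = 1250  |  7491 * 0.313 = 2345 → 3595
15–29: 4271 * 0.981 = 4190
30–44: 2855 * 0.979 = 2795
45–59: 7491 * 0.961 = 7199
60–74: 2822 * 0.956 = 2698
75+: 4685 * 0.97 + 10223 * 0.555 = 4544 + 5674 = 10218
→ [3595, 4190, 2795, 7199, 2698, 10218]
Period 4:
Births: 4190 * 0.438 = 1835  |  2795 * 0.313 = 875 → 2710
15–29: 3595 * 0.981 = 3527
30–44: 4190 * 0.979 = 4102
45–59: 2795 * 0.961 = 2686
60–74: 7199 * 0.956 = 6882
75+: 2698 * 0.97 + 10218 * 0.555 = 2617 + 5671 = 8288
→ [2710, 3527, 4102, 2686, 6882, 8288]
Total after period 4: 2710 + 3527 + 4102 + 2686 + 6882 + 8288 = 28195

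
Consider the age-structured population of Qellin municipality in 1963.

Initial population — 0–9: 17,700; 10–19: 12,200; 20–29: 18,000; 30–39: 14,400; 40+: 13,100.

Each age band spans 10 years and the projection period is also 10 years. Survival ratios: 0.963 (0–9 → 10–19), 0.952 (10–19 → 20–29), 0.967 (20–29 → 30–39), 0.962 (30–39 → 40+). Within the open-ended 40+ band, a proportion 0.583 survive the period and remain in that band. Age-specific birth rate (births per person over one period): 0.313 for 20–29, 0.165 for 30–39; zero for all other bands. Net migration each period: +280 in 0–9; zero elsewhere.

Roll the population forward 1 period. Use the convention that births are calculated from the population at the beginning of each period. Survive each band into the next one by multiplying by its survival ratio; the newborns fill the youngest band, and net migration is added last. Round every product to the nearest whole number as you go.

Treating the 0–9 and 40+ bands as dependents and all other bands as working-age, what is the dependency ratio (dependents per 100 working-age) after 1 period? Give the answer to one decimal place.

64.6

— Period 1 —
Births: 18000 × 0.313 = 5634  |  14400 × 0.165 = 2376 — total 8010
10–19: 17700 × 0.963 = 17045
20–29: 12200 × 0.952 = 11614
30–39: 18000 × 0.967 = 17406
40+: 14400 × 0.962 + 13100 × 0.583 = 13853 + 7637 = 21490
Net migration: 0–9 + 280 → 8290
→ [8290, 17045, 11614, 17406, 21490]
Dependents (band 0–9 + band 40+) = 8290 + 21490 = 29780; working-age = 46065; ratio = 29780/46065 × 100 = 64.6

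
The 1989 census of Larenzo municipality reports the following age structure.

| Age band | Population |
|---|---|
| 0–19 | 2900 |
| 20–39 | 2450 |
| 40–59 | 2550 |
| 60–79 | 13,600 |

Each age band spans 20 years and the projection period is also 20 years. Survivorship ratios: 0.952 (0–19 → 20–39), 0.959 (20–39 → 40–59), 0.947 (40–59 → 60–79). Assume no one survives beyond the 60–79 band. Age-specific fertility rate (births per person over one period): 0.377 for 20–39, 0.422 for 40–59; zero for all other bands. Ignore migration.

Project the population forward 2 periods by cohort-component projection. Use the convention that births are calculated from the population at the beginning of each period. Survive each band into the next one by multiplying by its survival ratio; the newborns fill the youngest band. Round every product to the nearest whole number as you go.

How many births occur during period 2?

After projecting period 1:
Births: 2450 * 0.377 = 924  |  2550 * 0.422 = 1076 → total 2000
20–39: 2900 * 0.952 = 2761
40–59: 2450 * 0.959 = 2350
60–79: 2550 * 0.947 = 2415
Giving 2000 / 2761 / 2350 / 2415.
After projecting period 2:
Births: 2761 * 0.377 = 1041  |  2350 * 0.422 = 992 → total 2033
20–39: 2000 * 0.952 = 1904
40–59: 2761 * 0.959 = 2648
60–79: 2350 * 0.947 = 2225
Giving 2033 / 1904 / 2648 / 2225.

2033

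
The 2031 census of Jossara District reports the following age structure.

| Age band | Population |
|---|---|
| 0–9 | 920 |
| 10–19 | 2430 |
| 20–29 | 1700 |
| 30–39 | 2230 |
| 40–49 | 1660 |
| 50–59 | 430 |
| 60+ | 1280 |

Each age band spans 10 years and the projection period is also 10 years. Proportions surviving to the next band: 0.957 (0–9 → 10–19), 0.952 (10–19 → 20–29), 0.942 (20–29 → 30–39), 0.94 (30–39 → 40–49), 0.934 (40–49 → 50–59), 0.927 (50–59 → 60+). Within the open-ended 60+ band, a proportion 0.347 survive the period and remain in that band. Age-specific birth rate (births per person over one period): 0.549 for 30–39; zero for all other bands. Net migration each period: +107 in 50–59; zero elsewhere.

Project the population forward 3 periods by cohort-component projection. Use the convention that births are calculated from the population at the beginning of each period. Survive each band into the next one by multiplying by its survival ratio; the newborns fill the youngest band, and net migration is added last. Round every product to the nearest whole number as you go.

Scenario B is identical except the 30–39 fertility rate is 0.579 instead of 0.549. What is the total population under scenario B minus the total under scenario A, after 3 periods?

— Period 1 —
Births: 2230 × 0.549 = 1224
10–19: 920 × 0.957 = 880
20–29: 2430 × 0.952 = 2313
30–39: 1700 × 0.942 = 1601
40–49: 2230 × 0.94 = 2096
50–59: 1660 × 0.934 = 1550
60+: 430 × 0.927 + 1280 × 0.347 = 399 + 444 = 843
Net migration: 50–59 + 107 → 1657
Population now: 0–9=1224, 10–19=880, 20–29=2313, 30–39=1601, 40–49=2096, 50–59=1657, 60+=843
— Period 2 —
Births: 1601 × 0.549 = 879
10–19: 1224 × 0.957 = 1171
20–29: 880 × 0.952 = 838
30–39: 2313 × 0.942 = 2179
40–49: 1601 × 0.94 = 1505
50–59: 2096 × 0.934 = 1958
60+: 1657 × 0.927 + 843 × 0.347 = 1536 + 293 = 1829
Net migration: 50–59 + 107 → 2065
Population now: 0–9=879, 10–19=1171, 20–29=838, 30–39=2179, 40–49=1505, 50–59=2065, 60+=1829
— Period 3 —
Births: 2179 × 0.549 = 1196
10–19: 879 × 0.957 = 841
20–29: 1171 × 0.952 = 1115
30–39: 838 × 0.942 = 789
40–49: 2179 × 0.94 = 2048
50–59: 1505 × 0.934 = 1406
60+: 2065 × 0.927 + 1829 × 0.347 = 1914 + 635 = 2549
Net migration: 50–59 + 107 → 1513
Population now: 0–9=1196, 10–19=841, 20–29=1115, 30–39=789, 40–49=2048, 50–59=1513, 60+=2549
Scenario A total after 3 periods: 10051
Scenario B projection —
— Period 1 —
Births: 2230 × 0.579 = 1291
10–19: 920 × 0.957 = 880
20–29: 2430 × 0.952 = 2313
30–39: 1700 × 0.942 = 1601
40–49: 2230 × 0.94 = 2096
50–59: 1660 × 0.934 = 1550
60+: 430 × 0.927 + 1280 × 0.347 = 399 + 444 = 843
Net migration: 50–59 + 107 → 1657
Population now: 0–9=1291, 10–19=880, 20–29=2313, 30–39=1601, 40–49=2096, 50–59=1657, 60+=843
— Period 2 —
Births: 1601 × 0.579 = 927
10–19: 1291 × 0.957 = 1235
20–29: 880 × 0.952 = 838
30–39: 2313 × 0.942 = 2179
40–49: 1601 × 0.94 = 1505
50–59: 2096 × 0.934 = 1958
60+: 1657 × 0.927 + 843 × 0.347 = 1536 + 293 = 1829
Net migration: 50–59 + 107 → 2065
Population now: 0–9=927, 10–19=1235, 20–29=838, 30–39=2179, 40–49=1505, 50–59=2065, 60+=1829
— Period 3 —
Births: 2179 × 0.579 = 1262
10–19: 927 × 0.957 = 887
20–29: 1235 × 0.952 = 1176
30–39: 838 × 0.942 = 789
40–49: 2179 × 0.94 = 2048
50–59: 1505 × 0.934 = 1406
60+: 2065 × 0.927 + 1829 × 0.347 = 1914 + 635 = 2549
Net migration: 50–59 + 107 → 1513
Population now: 0–9=1262, 10–19=887, 20–29=1176, 30–39=789, 40–49=2048, 50–59=1513, 60+=2549
Scenario B total after 3 periods: 10224
Difference B − A = 10224 − 10051 = 173

173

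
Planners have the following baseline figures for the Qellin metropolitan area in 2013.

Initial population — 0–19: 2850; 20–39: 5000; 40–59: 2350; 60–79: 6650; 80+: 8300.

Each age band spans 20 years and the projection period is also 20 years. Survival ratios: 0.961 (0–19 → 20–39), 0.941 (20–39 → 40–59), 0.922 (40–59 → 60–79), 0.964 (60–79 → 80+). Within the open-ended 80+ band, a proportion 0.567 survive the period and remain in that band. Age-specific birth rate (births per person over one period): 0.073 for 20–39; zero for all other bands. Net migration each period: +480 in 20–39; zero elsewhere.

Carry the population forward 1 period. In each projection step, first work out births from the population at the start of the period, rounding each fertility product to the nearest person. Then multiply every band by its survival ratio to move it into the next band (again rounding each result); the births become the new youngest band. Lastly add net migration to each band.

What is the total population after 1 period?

21573

Numbering the groups 1..5 from youngest to oldest:
Period 1:
Births: 5000 × 0.073 = 365
Group 2: 2850 × 0.961 = 2739
Group 3: 5000 × 0.941 = 4705
Group 4: 2350 × 0.922 = 2167
Group 5: 6650 × 0.964 + 8300 × 0.567 = 6411 + 4706 = 11117
Net migration: Group 2 + 480 → 3219
Giving 365 / 3219 / 4705 / 2167 / 11117.
Total after period 1: 365 + 3219 + 4705 + 2167 + 11117 = 21573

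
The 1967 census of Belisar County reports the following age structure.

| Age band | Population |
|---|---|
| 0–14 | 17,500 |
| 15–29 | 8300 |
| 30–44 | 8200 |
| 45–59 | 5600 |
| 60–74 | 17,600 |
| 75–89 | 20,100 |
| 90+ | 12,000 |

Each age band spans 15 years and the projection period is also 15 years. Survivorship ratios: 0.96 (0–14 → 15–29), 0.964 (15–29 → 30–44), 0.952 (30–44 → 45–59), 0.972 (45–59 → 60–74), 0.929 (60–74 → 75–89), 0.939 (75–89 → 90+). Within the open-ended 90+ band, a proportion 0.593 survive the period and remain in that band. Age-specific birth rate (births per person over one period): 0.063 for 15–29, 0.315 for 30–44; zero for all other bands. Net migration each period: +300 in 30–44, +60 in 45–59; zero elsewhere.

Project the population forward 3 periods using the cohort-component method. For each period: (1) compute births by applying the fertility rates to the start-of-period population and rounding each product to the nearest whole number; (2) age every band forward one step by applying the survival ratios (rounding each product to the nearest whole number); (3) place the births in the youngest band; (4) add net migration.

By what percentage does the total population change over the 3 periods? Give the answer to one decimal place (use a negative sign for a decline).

-26.4

— Period 1 —
Births: 8300 × 0.063 = 523, 8200 × 0.315 = 2583 → 3106
15–29: 17500 × 0.96 = 16800
30–44: 8300 × 0.964 = 8001
45–59: 8200 × 0.952 = 7806
60–74: 5600 × 0.972 = 5443
75–89: 17600 × 0.929 = 16350
90+: 20100 × 0.939 + 12000 × 0.593 = 18874 + 7116 = 25990
Net migration: 30–44 + 300 → 8301; 45–59 + 60 → 7866
→ [3106, 16800, 8301, 7866, 5443, 16350, 25990]
— Period 2 —
Births: 16800 × 0.063 = 1058, 8301 × 0.315 = 2615 → 3673
15–29: 3106 × 0.96 = 2982
30–44: 16800 × 0.964 = 16195
45–59: 8301 × 0.952 = 7903
60–74: 7866 × 0.972 = 7646
75–89: 5443 × 0.929 = 5057
90+: 16350 × 0.939 + 25990 × 0.593 = 15353 + 15412 = 30765
Net migration: 30–44 + 300 → 16495; 45–59 + 60 → 7963
→ [3673, 2982, 16495, 7963, 7646, 5057, 30765]
— Period 3 —
Births: 2982 × 0.063 = 188, 16495 × 0.315 = 5196 → 5384
15–29: 3673 × 0.96 = 3526
30–44: 2982 × 0.964 = 2875
45–59: 16495 × 0.952 = 15703
60–74: 7963 × 0.972 = 7740
75–89: 7646 × 0.929 = 7103
90+: 5057 × 0.939 + 30765 × 0.593 = 4749 + 18244 = 22993
Net migration: 30–44 + 300 → 3175; 45–59 + 60 → 15763
→ [5384, 3526, 3175, 15763, 7740, 7103, 22993]
Total: 89300 → 65684; change = -23616; percentage change = -26.4%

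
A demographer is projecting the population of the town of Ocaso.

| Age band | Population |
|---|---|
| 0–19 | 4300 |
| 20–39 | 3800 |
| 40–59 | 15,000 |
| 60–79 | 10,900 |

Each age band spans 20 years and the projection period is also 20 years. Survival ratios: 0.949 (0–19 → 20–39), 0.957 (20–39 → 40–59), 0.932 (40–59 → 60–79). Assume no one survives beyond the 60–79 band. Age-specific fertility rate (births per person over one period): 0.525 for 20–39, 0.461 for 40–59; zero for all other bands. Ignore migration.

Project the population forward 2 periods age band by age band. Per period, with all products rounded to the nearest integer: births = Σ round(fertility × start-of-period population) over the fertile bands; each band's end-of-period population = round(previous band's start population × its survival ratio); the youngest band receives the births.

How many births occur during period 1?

Period 1.
Births: 3800 * 0.525 = 1995, 15000 * 0.461 = 6915 → total 8910
20–39: 4300 * 0.949 = 4081
40–59: 3800 * 0.957 = 3637
60–79: 15000 * 0.932 = 13980
Giving 8910 / 4081 / 3637 / 13980.

8910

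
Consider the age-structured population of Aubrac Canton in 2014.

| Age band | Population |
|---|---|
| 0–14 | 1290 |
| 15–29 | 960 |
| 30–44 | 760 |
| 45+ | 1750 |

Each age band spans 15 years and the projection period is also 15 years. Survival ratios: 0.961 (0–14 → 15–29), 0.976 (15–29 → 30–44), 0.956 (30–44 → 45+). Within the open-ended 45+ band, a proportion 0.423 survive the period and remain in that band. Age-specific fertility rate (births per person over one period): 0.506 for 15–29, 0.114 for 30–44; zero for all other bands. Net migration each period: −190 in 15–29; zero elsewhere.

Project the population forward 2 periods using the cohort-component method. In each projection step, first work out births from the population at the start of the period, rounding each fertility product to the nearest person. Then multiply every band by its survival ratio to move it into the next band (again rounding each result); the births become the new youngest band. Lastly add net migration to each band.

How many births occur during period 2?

Period 1:
Births: 960 × 0.506 = 486  |  760 × 0.114 = 87 — total 573
15–29: 1290 × 0.961 = 1240
30–44: 960 × 0.976 = 937
45+: 760 × 0.956 + 1750 × 0.423 = 727 + 740 = 1467
Net migration: 15–29 − 190 → 1050
→ [573, 1050, 937, 1467]
Period 2:
Births: 1050 × 0.506 = 531  |  937 × 0.114 = 107 — total 638
15–29: 573 × 0.961 = 551
30–44: 1050 × 0.976 = 1025
45+: 937 × 0.956 + 1467 × 0.423 = 896 + 621 = 1517
Net migration: 15–29 − 190 → 361
→ [638, 361, 1025, 1517]

638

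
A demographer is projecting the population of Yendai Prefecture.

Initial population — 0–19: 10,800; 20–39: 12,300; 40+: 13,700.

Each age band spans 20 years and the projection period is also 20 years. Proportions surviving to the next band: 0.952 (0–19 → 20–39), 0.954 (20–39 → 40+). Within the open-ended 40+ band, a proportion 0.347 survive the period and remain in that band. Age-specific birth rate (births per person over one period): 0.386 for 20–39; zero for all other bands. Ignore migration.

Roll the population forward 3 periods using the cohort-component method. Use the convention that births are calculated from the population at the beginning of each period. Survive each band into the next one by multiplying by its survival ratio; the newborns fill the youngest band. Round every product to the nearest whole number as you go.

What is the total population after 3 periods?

Call the bands 1 to 3, youngest first.
Period 1:
Births: 12300 * 0.386 = 4748
Band 2: 10800 * 0.952 = 10282
Band 3: 12300 * 0.954 + 13700 * 0.347 = 11734 + 4754 = 16488
End of period: [4748, 10282, 16488]
Period 2:
Births: 10282 * 0.386 = 3969
Band 2: 4748 * 0.952 = 4520
Band 3: 10282 * 0.954 + 16488 * 0.347 = 9809 + 5721 = 15530
End of period: [3969, 4520, 15530]
Period 3:
Births: 4520 * 0.386 = 1745
Band 2: 3969 * 0.952 = 3778
Band 3: 4520 * 0.954 + 15530 * 0.347 = 4312 + 5389 = 9701
End of period: [1745, 3778, 9701]
Total after period 3: 1745 + 3778 + 9701 = 15224

15224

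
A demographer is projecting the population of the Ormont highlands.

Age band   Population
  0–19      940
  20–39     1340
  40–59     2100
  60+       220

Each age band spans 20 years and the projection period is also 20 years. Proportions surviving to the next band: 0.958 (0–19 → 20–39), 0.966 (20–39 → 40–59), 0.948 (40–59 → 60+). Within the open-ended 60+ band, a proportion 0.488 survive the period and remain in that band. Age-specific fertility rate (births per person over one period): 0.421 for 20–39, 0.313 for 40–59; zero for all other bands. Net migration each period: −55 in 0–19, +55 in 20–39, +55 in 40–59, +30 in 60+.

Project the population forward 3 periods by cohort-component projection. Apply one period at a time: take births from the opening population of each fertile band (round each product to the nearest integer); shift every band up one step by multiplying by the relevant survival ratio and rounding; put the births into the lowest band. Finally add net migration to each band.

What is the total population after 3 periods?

4825

— Period 1 —
Births: 1340 * 0.421 = 564, 2100 * 0.313 = 657 → total 1221
20–39: 940 * 0.958 = 901
40–59: 1340 * 0.966 = 1294
60+: 2100 * 0.948 + 220 * 0.488 = 1991 + 107 = 2098
Net migration: 0–19 − 55 → 1166; 20–39 + 55 → 956; 40–59 + 55 → 1349; 60+ + 30 → 2128
→ [1166, 956, 1349, 2128]
— Period 2 —
Births: 956 * 0.421 = 402, 1349 * 0.313 = 422 → total 824
20–39: 1166 * 0.958 = 1117
40–59: 956 * 0.966 = 923
60+: 1349 * 0.948 + 2128 * 0.488 = 1279 + 1038 = 2317
Net migration: 0–19 − 55 → 769; 20–39 + 55 → 1172; 40–59 + 55 → 978; 60+ + 30 → 2347
→ [769, 1172, 978, 2347]
— Period 3 —
Births: 1172 * 0.421 = 493, 978 * 0.313 = 306 → total 799
20–39: 769 * 0.958 = 737
40–59: 1172 * 0.966 = 1132
60+: 978 * 0.948 + 2347 * 0.488 = 927 + 1145 = 2072
Net migration: 0–19 − 55 → 744; 20–39 + 55 → 792; 40–59 + 55 → 1187; 60+ + 30 → 2102
→ [744, 792, 1187, 2102]
Total after period 3: 744 + 792 + 1187 + 2102 = 4825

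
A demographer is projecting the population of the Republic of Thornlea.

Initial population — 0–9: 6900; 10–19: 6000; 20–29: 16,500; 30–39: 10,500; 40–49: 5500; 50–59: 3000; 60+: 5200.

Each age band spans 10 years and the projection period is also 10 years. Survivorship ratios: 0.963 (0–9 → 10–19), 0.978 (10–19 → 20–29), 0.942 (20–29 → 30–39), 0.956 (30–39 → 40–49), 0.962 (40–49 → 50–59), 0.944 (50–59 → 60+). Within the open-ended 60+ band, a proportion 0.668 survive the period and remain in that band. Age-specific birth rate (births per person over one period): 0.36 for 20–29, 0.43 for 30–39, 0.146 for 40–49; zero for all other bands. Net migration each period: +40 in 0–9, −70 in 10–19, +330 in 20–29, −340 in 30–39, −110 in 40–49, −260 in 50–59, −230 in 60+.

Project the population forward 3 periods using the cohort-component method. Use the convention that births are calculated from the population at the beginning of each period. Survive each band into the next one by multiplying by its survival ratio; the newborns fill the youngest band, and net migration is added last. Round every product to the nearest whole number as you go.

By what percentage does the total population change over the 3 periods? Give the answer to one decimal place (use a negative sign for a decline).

24.5

— Period 1 —
Births: 16500 * 0.36 = 5940, 10500 * 0.43 = 4515, 5500 * 0.146 = 803 → 11258
10–19: 6900 * 0.963 = 6645
20–29: 6000 * 0.978 = 5868
30–39: 16500 * 0.942 = 15543
40–49: 10500 * 0.956 = 10038
50–59: 5500 * 0.962 = 5291
60+: 3000 * 0.944 + 5200 * 0.668 = 2832 + 3474 = 6306
Net migration: 0–9 + 40 → 11298; 10–19 − 70 → 6575; 20–29 + 330 → 6198; 30–39 − 340 → 15203; 40–49 − 110 → 9928; 50–59 − 260 → 5031; 60+ − 230 → 6076
End of period: [11298, 6575, 6198, 15203, 9928, 5031, 6076]
— Period 2 —
Births: 6198 * 0.36 = 2231, 15203 * 0.43 = 6537, 9928 * 0.146 = 1449 → 10217
10–19: 11298 * 0.963 = 10880
20–29: 6575 * 0.978 = 6430
30–39: 6198 * 0.942 = 5839
40–49: 15203 * 0.956 = 14534
50–59: 9928 * 0.962 = 9551
60+: 5031 * 0.944 + 6076 * 0.668 = 4749 + 4059 = 8808
Net migration: 0–9 + 40 → 10257; 10–19 − 70 → 10810; 20–29 + 330 → 6760; 30–39 − 340 → 5499; 40–49 − 110 → 14424; 50–59 − 260 → 9291; 60+ − 230 → 8578
End of period: [10257, 10810, 6760, 5499, 14424, 9291, 8578]
— Period 3 —
Births: 6760 * 0.36 = 2434, 5499 * 0.43 = 2365, 14424 * 0.146 = 2106 → 6905
10–19: 10257 * 0.963 = 9877
20–29: 10810 * 0.978 = 10572
30–39: 6760 * 0.942 = 6368
40–49: 5499 * 0.956 = 5257
50–59: 14424 * 0.962 = 13876
60+: 9291 * 0.944 + 8578 * 0.668 = 8771 + 5730 = 14501
Net migration: 0–9 + 40 → 6945; 10–19 − 70 → 9807; 20–29 + 330 → 10902; 30–39 − 340 → 6028; 40–49 − 110 → 5147; 50–59 − 260 → 13616; 60+ − 230 → 14271
End of period: [6945, 9807, 10902, 6028, 5147, 13616, 14271]
Total: 53600 → 66716; change = 13116; percentage change = 24.5%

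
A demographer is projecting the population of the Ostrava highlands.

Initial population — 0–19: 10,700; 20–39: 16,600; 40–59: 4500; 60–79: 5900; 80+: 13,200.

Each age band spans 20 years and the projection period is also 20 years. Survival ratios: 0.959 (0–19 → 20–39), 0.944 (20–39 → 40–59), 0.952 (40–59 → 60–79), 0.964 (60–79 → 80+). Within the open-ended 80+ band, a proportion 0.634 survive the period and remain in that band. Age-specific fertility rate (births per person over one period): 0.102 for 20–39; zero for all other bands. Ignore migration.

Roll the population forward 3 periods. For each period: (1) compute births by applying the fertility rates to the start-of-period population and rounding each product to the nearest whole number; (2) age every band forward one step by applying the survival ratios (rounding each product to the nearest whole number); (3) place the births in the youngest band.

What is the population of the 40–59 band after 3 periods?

Period 1.
Births: 16600 × 0.102 = 1693
20–39: 10700 × 0.959 = 10261
40–59: 16600 × 0.944 = 15670
60–79: 4500 × 0.952 = 4284
80+: 5900 × 0.964 + 13200 × 0.634 = 5688 + 8369 = 14057
Population now: 0–19=1693, 20–39=10261, 40–59=15670, 60–79=4284, 80+=14057
Period 2.
Births: 10261 × 0.102 = 1047
20–39: 1693 × 0.959 = 1624
40–59: 10261 × 0.944 = 9686
60–79: 15670 × 0.952 = 14918
80+: 4284 × 0.964 + 14057 × 0.634 = 4130 + 8912 = 13042
Population now: 0–19=1047, 20–39=1624, 40–59=9686, 60–79=14918, 80+=13042
Period 3.
Births: 1624 × 0.102 = 166
20–39: 1047 × 0.959 = 1004
40–59: 1624 × 0.944 = 1533
60–79: 9686 × 0.952 = 9221
80+: 14918 × 0.964 + 13042 × 0.634 = 14381 + 8269 = 22650
Population now: 0–19=166, 20–39=1004, 40–59=1533, 60–79=9221, 80+=22650

1533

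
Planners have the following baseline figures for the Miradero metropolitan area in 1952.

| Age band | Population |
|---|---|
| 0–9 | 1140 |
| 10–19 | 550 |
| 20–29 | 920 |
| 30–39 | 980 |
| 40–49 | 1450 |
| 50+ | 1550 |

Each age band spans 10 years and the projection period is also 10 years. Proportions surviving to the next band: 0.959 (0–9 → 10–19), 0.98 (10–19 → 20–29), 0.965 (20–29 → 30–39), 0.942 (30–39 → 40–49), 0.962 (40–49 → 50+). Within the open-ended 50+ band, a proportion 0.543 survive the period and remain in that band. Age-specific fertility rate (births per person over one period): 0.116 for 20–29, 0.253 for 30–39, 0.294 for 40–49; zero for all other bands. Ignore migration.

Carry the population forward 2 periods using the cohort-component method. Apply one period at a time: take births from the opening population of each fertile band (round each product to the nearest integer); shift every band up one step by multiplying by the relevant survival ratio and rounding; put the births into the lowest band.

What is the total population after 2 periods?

Call the bands 1 to 6, youngest first.
Period 1:
Births: 920 * 0.116 = 107, 980 * 0.253 = 248, 1450 * 0.294 = 426 — total 781
Band 2: 1140 * 0.959 = 1093
Band 3: 550 * 0.98 = 539
Band 4: 920 * 0.965 = 888
Band 5: 980 * 0.942 = 923
Band 6: 1450 * 0.962 + 1550 * 0.543 = 1395 + 842 = 2237
Giving 781 / 1093 / 539 / 888 / 923 / 2237.
Period 2:
Births: 539 * 0.116 = 63, 888 * 0.253 = 225, 923 * 0.294 = 271 — total 559
Band 2: 781 * 0.959 = 749
Band 3: 1093 * 0.98 = 1071
Band 4: 539 * 0.965 = 520
Band 5: 888 * 0.942 = 836
Band 6: 923 * 0.962 + 2237 * 0.543 = 888 + 1215 = 2103
Giving 559 / 749 / 1071 / 520 / 836 / 2103.
Total after period 2: 559 + 749 + 1071 + 520 + 836 + 2103 = 5838

5838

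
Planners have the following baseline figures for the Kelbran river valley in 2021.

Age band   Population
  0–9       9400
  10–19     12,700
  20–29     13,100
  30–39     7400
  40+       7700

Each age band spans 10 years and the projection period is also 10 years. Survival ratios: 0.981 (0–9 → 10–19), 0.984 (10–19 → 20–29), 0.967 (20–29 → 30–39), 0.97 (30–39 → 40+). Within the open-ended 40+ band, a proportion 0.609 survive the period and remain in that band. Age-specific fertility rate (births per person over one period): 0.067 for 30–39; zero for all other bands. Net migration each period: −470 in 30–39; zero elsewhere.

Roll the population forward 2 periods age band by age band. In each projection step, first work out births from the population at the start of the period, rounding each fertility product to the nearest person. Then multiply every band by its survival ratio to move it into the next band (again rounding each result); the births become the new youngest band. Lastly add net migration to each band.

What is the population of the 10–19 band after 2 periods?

487

[period 1]
Births: 7400 × 0.067 = 496
10–19: 9400 × 0.981 = 9221
20–29: 12700 × 0.984 = 12497
30–39: 13100 × 0.967 = 12668
40+: 7400 × 0.97 + 7700 × 0.609 = 7178 + 4689 = 11867
Net migration: 30–39 − 470 → 12198
Giving 496 / 9221 / 12497 / 12198 / 11867.
[period 2]
Births: 12198 × 0.067 = 817
10–19: 496 × 0.981 = 487
20–29: 9221 × 0.984 = 9073
30–39: 12497 × 0.967 = 12085
40+: 12198 × 0.97 + 11867 × 0.609 = 11832 + 7227 = 19059
Net migration: 30–39 − 470 → 11615
Giving 817 / 487 / 9073 / 11615 / 19059.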